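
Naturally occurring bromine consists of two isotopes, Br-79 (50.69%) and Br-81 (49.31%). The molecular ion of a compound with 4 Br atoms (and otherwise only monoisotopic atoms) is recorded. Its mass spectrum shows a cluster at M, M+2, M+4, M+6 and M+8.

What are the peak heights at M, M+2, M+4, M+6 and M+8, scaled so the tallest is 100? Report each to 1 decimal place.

17.6 : 68.5 : 100.0 : 64.9 : 15.8

The 4 Br atoms are independent, so intensities follow the terms of (0.5069 + 0.4931)^4.
P(M) = 0.5069^4 = 0.066022
P(M+2) = 4 × 0.5069^3 × 0.4931^1 = 0.256899
P(M+4) = 6 × 0.5069^2 × 0.4931^2 = 0.374857
P(M+6) = 4 × 0.5069^1 × 0.4931^3 = 0.243101
P(M+8) = 0.4931^4 = 0.059121
The M+4 peak is largest (0.374857); scaling to 100 gives 17.6 : 68.5 : 100.0 : 64.9 : 15.8.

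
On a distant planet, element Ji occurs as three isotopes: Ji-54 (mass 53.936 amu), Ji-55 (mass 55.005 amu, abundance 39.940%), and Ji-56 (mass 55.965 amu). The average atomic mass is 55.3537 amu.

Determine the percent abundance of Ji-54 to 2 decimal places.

11.23%

Let x and y be the fractions of Ji-54 and Ji-56. Then x + y = 1 − 0.39940 = 0.60060 and 53.936x + 55.965y = 55.3537 − 0.39940×55.005 = 33.384703.
Substituting: 53.936x + 55.965(0.60060 − x) = 33.384703
(53.936 − 55.965)x = -0.227876  ⇒  x = 0.11231, y = 0.48829
Ji-54: 11.23%, Ji-56: 48.83%.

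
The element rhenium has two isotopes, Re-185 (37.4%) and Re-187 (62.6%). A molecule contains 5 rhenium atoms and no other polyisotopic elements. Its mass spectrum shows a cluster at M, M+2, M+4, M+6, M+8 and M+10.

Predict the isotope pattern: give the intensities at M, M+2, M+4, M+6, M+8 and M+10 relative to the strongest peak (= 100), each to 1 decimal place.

The 5 Re atoms are independent, so intensities follow the terms of (0.374 + 0.626)^5.
P(M) = 0.374^5 = 0.007317
P(M+2) = 5 × 0.374^4 × 0.626^1 = 0.061239
P(M+4) = 10 × 0.374^3 × 0.626^2 = 0.205005
P(M+6) = 10 × 0.374^2 × 0.626^3 = 0.343136
P(M+8) = 5 × 0.374^1 × 0.626^4 = 0.287170
P(M+10) = 0.626^5 = 0.096133
The M+6 peak is largest (0.343136); scaling to 100 gives 2.1 : 17.8 : 59.7 : 100.0 : 83.7 : 28.0.

2.1 : 17.8 : 59.7 : 100.0 : 83.7 : 28.0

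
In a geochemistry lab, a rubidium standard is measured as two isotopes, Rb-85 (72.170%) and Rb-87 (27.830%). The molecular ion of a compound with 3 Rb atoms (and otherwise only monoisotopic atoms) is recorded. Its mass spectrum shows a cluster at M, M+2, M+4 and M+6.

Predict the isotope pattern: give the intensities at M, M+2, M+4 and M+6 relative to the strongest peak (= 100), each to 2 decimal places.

Each Rb atom is independently Rb-85 (p = 0.72170) or Rb-87 (q = 0.27830); the cluster is the binomial expansion (p + q)^3.
P(M) = 0.72170^3 = 0.375898
P(M+2) = 3 × 0.72170^2 × 0.27830^1 = 0.434858
P(M+4) = 3 × 0.72170^1 × 0.27830^2 = 0.167689
P(M+6) = 0.27830^3 = 0.021555
The M+2 peak is largest (0.434858); scaling to 100 gives 86.44 : 100.00 : 38.56 : 4.96.

86.44 : 100.00 : 38.56 : 4.96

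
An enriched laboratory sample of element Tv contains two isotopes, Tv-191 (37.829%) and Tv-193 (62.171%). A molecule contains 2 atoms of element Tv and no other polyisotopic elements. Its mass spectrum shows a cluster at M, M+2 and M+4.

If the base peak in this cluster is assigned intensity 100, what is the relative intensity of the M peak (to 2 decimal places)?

30.42

(0.37829 + 0.62171)^2 gives M 0.1431, M+2 0.4704, M+4 0.3865; the largest is M+2.
P(M+2) = C(2,1) × 0.37829^1 × 0.62171^1 = 2 × 0.37829 × 0.62171 = 0.470373 (base)
P(M) = C(2,0) × 0.37829^2 × 0.62171^0 = 1 × 0.14310332 × 1.0000 = 0.143103
Relative intensity = 0.143103 / 0.470373 × 100 = 30.42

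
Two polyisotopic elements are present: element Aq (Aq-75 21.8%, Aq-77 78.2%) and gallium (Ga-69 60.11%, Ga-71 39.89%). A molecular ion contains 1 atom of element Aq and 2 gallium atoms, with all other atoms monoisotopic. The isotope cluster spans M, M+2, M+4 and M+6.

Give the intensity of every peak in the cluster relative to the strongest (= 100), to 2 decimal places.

Element Aq pattern (n=1): 0.2180 : 0.7820
Gallium pattern (n=2): 0.36132121 : 0.47955758 : 0.15912121
Convolve the two distributions (both contribute in 2-u steps):
  M: 0.2180×0.36132121 = 0.078768
  M+2: 0.2180×0.47955758 + 0.7820×0.36132121 = 0.387097
  M+4: 0.2180×0.15912121 + 0.7820×0.47955758 = 0.409702
  M+6: 0.7820×0.15912121 = 0.124433
Scale to base peak (0.409702) = 100: 19.23 : 94.48 : 100.00 : 30.37

19.23 : 94.48 : 100.00 : 30.37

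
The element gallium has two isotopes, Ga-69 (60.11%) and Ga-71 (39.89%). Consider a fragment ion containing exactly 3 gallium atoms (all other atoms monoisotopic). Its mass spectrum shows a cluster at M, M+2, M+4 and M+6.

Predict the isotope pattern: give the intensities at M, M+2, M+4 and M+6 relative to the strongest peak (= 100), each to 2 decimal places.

50.23 : 100.00 : 66.36 : 14.68

The 3 Ga atoms are independent, so intensities follow the terms of (0.6011 + 0.3989)^3.
P(M) = 0.6011^3 = 0.217190
P(M+2) = 3 × 0.6011^2 × 0.3989^1 = 0.432393
P(M+4) = 3 × 0.6011^1 × 0.3989^2 = 0.286943
P(M+6) = 0.3989^3 = 0.063473
The M+2 peak is largest (0.432393); scaling to 100 gives 50.23 : 100.00 : 66.36 : 14.68.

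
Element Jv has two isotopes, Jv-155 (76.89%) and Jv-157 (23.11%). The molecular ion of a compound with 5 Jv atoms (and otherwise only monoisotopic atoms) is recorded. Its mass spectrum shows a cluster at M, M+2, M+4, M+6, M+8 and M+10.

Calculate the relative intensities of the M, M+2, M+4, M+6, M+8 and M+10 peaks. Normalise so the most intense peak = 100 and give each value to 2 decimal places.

66.54 : 100.00 : 60.11 : 18.07 : 2.72 : 0.16

The 5 Jv atoms are independent, so intensities follow the terms of (0.7689 + 0.2311)^5.
P(M) = 0.7689^5 = 0.268751
P(M+2) = 5 × 0.7689^4 × 0.2311^1 = 0.403877
P(M+4) = 10 × 0.7689^3 × 0.2311^2 = 0.242778
P(M+6) = 10 × 0.7689^2 × 0.2311^3 = 0.072969
P(M+8) = 5 × 0.7689^1 × 0.2311^4 = 0.010966
P(M+10) = 0.2311^5 = 0.000659
The M+2 peak is largest (0.403877); scaling to 100 gives 66.54 : 100.00 : 60.11 : 18.07 : 2.72 : 0.16.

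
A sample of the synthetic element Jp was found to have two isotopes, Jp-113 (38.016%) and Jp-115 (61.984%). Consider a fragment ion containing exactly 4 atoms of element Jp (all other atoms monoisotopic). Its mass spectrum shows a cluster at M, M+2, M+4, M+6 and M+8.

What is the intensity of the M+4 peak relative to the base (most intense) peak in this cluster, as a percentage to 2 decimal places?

(0.38016 + 0.61984)^4 gives M 0.0209, M+2 0.1362, M+4 0.3332, M+6 0.3621, M+8 0.1476; the largest is M+6.
P(M+6) = C(4,3) × 0.38016^1 × 0.61984^3 = 4 × 0.38016 × 0.23814354 = 0.362131 (base)
P(M+4) = C(4,2) × 0.38016^2 × 0.61984^2 = 6 × 0.14452163 × 0.38420163 = 0.333153
Relative intensity = 0.333153 / 0.362131 × 100 = 92.00

92.00%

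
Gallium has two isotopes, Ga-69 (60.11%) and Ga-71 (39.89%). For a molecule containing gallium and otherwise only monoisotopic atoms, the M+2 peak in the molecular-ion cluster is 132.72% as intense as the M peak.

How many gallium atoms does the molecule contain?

2

The M+2/M ratio from n Ga atoms is n · q/p = n · 0.3989/0.6011.
n = 1.3272 × 0.6011/0.3989 = 2.00 ≈ 2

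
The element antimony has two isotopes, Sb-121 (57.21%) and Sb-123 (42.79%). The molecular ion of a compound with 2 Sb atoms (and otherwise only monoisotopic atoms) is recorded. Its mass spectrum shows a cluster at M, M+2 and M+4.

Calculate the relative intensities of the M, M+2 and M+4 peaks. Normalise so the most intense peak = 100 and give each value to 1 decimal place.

Expanding (0.5721 + 0.4279)^2:
P(M) = 0.5721^2 = 0.327298
P(M+2) = 2 × 0.5721^1 × 0.4279^1 = 0.489603
P(M+4) = 0.4279^2 = 0.183098
The M+2 peak is largest (0.489603); scaling to 100 gives 66.8 : 100.0 : 37.4.

66.8 : 100.0 : 37.4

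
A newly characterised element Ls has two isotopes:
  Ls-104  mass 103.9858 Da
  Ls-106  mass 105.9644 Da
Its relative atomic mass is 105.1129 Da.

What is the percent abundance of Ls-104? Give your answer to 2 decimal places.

With x = fraction of Ls-104 (so Ls-106 is 1 − x):
103.9858·x + 105.9644·(1 − x) = 105.1129
(103.9858 − 105.9644)·x = 105.1129 − 105.9644
x = -0.8515 / -1.9786 = 0.43035 → 43.04% Ls-104, 56.96% Ls-106.

43.04%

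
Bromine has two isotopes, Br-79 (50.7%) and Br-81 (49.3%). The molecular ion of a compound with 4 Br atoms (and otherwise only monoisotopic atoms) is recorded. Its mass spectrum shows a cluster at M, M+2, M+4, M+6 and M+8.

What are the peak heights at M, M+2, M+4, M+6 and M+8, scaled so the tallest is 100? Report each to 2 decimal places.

17.63 : 68.56 : 100.00 : 64.83 : 15.76

Expanding (0.507 + 0.493)^4:
P(M) = 0.507^4 = 0.066074
P(M+2) = 4 × 0.507^3 × 0.493^1 = 0.256999
P(M+4) = 6 × 0.507^2 × 0.493^2 = 0.374853
P(M+6) = 4 × 0.507^1 × 0.493^3 = 0.243001
P(M+8) = 0.493^4 = 0.059073
The M+4 peak is largest (0.374853); scaling to 100 gives 17.63 : 68.56 : 100.00 : 64.83 : 15.76.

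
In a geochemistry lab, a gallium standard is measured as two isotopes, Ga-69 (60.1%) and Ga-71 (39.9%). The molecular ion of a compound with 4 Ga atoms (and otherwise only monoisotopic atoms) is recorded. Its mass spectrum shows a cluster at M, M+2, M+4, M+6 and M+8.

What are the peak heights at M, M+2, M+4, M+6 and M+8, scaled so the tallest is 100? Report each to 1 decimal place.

37.7 : 100.0 : 99.6 : 44.1 : 7.3

The 4 Ga atoms are independent, so intensities follow the terms of (0.601 + 0.399)^4.
P(M) = 0.601^4 = 0.130466
P(M+2) = 4 × 0.601^3 × 0.399^1 = 0.346463
P(M+4) = 6 × 0.601^2 × 0.399^2 = 0.345021
P(M+6) = 4 × 0.601^1 × 0.399^3 = 0.152705
P(M+8) = 0.399^4 = 0.025345
The M+2 peak is largest (0.346463); scaling to 100 gives 37.7 : 100.0 : 99.6 : 44.1 : 7.3.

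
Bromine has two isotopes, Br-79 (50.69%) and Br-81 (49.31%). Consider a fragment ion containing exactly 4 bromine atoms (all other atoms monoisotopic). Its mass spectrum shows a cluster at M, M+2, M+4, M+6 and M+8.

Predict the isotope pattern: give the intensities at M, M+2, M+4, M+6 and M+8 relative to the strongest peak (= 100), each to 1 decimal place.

17.6 : 68.5 : 100.0 : 64.9 : 15.8

Each Br atom is independently Br-79 (p = 0.5069) or Br-81 (q = 0.4931); the cluster is the binomial expansion (p + q)^4.
P(M) = 0.5069^4 = 0.066022
P(M+2) = 4 × 0.5069^3 × 0.4931^1 = 0.256899
P(M+4) = 6 × 0.5069^2 × 0.4931^2 = 0.374857
P(M+6) = 4 × 0.5069^1 × 0.4931^3 = 0.243101
P(M+8) = 0.4931^4 = 0.059121
The M+4 peak is largest (0.374857); scaling to 100 gives 17.6 : 68.5 : 100.0 : 64.9 : 15.8.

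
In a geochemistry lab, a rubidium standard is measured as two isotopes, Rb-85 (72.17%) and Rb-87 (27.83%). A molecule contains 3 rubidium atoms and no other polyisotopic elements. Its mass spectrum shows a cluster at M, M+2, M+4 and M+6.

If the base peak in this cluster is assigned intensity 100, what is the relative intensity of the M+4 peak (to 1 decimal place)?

Binomial terms of (0.7217 + 0.2783)^3: M 0.3759, M+2 0.4349, M+4 0.1677, M+6 0.0216 → M+2 is the base peak.
P(M+2) = C(3,1) × 0.7217^2 × 0.2783^1 = 3 × 0.52085089 × 0.2783 = 0.434858 (base)
P(M+4) = C(3,2) × 0.7217^1 × 0.2783^2 = 3 × 0.7217 × 0.07745089 = 0.167689
Relative intensity = 0.167689 / 0.434858 × 100 = 38.6

38.6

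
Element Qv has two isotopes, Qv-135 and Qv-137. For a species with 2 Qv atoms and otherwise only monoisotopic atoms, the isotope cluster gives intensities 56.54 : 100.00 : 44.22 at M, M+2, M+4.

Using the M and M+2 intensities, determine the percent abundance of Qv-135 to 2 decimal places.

53.07%

Let p = fractional abundance of Qv-135. I(M+2)/I(M) = [C(2,1)·p^1·(1−p)] / p^2 = 2·(1−p)/p = 100.00/56.54 = 1.7687
(1−p)/p = 1.7687/2 = 0.8843  ⇒  p = 1/(1 + 0.8843) = 0.5307
Qv-135: 53.07%, Qv-137: 46.93%.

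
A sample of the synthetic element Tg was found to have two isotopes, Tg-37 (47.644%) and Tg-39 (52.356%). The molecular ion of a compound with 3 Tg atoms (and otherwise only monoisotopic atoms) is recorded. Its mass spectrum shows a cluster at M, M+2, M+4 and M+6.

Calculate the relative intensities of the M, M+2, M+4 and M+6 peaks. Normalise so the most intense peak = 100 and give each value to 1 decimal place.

The 3 Tg atoms are independent, so intensities follow the terms of (0.47644 + 0.52356)^3.
P(M) = 0.47644^3 = 0.108150
P(M+2) = 3 × 0.47644^2 × 0.52356^1 = 0.356537
P(M+4) = 3 × 0.47644^1 × 0.52356^2 = 0.391798
P(M+6) = 0.52356^3 = 0.143516
The M+4 peak is largest (0.391798); scaling to 100 gives 27.6 : 91.0 : 100.0 : 36.6.

27.6 : 91.0 : 100.0 : 36.6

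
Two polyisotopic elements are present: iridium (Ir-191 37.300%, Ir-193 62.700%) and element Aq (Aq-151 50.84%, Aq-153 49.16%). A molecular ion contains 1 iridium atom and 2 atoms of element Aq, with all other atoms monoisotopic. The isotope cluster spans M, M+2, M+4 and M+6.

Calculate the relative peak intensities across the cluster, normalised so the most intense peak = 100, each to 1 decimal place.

Iridium pattern (n=1): 0.3730 : 0.6270
Element Aq pattern (n=2): 0.25847056 : 0.49985888 : 0.24167056
Convolve the two distributions (both contribute in 2-u steps):
  M: 0.3730×0.25847056 = 0.096410
  M+2: 0.3730×0.49985888 + 0.6270×0.25847056 = 0.348508
  M+4: 0.3730×0.24167056 + 0.6270×0.49985888 = 0.403555
  M+6: 0.6270×0.24167056 = 0.151527
Scale to base peak (0.403555) = 100: 23.9 : 86.4 : 100.0 : 37.5

23.9 : 86.4 : 100.0 : 37.5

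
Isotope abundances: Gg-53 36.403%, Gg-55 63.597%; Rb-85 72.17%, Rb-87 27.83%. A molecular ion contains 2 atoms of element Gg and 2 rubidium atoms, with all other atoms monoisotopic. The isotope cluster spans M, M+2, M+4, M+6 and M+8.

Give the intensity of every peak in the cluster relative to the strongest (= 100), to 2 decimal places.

Element Gg pattern (n=2): 0.13251784 : 0.46302432 : 0.40445784
Rubidium pattern (n=2): 0.52085089 : 0.40169822 : 0.07745089
Convolve the two distributions (both contribute in 2-u steps):
  M: 0.13251784×0.52085089 = 0.069022
  M+2: 0.13251784×0.40169822 + 0.46302432×0.52085089 = 0.294399
  M+4: 0.13251784×0.07745089 + 0.46302432×0.40169822 + 0.40445784×0.52085089 = 0.406922
  M+6: 0.46302432×0.07745089 + 0.40445784×0.40169822 = 0.198332
  M+8: 0.40445784×0.07745089 = 0.031326
Scale to base peak (0.406922) = 100: 16.96 : 72.35 : 100.00 : 48.74 : 7.70

16.96 : 72.35 : 100.00 : 48.74 : 7.70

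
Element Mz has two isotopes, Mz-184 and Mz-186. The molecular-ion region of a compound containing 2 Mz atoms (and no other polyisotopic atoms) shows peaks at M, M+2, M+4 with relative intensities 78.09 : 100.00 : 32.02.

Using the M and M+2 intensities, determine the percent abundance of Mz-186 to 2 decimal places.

39.04%

Let p = fractional abundance of Mz-184. I(M+2)/I(M) = [C(2,1)·p^1·(1−p)] / p^2 = 2·(1−p)/p = 100.00/78.09 = 1.2806
(1−p)/p = 1.2806/2 = 0.6403  ⇒  p = 1/(1 + 0.6403) = 0.6096
Mz-184: 60.96%, Mz-186: 39.04%.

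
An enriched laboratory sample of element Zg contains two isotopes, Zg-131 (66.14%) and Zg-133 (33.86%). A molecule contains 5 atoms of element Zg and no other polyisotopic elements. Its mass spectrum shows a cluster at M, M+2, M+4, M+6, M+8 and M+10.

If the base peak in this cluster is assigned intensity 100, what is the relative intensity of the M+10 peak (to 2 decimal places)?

1.34

(0.6614 + 0.3386)^5 gives M 0.1266, M+2 0.3240, M+4 0.3317, M+6 0.1698, M+8 0.0435, M+10 0.0045; the largest is M+4.
P(M+4) = C(5,2) × 0.6614^3 × 0.3386^2 = 10 × 0.2893294 × 0.11464996 = 0.331716 (base)
P(M+10) = C(5,5) × 0.6614^0 × 0.3386^5 = 1 × 1.0000 × 0.00445077 = 0.004451
Relative intensity = 0.004451 / 0.331716 × 100 = 1.34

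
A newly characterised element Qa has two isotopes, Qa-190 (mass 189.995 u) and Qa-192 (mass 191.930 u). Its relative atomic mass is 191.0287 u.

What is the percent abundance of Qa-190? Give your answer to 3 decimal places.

46.579%

Let x be the fractional abundance of Qa-190; then Qa-192 has abundance 1 − x.
189.995·x + 191.930·(1 − x) = 191.0287
(189.995 − 191.930)·x = 191.0287 − 191.930
x = -0.9013 / -1.935 = 0.46579 → 46.579% Qa-190, 53.421% Qa-192.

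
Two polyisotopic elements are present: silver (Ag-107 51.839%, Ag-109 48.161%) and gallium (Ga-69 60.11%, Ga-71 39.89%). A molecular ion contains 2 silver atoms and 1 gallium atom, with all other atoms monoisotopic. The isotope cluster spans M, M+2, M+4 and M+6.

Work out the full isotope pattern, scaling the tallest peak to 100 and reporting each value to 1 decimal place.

Silver pattern (n=2): 0.26872819 : 0.49932362 : 0.23194819
Gallium pattern (n=1): 0.6011 : 0.3989
Convolve the two distributions (both contribute in 2-u steps):
  M: 0.26872819×0.6011 = 0.161533
  M+2: 0.26872819×0.3989 + 0.49932362×0.6011 = 0.407339
  M+4: 0.49932362×0.3989 + 0.23194819×0.6011 = 0.338604
  M+6: 0.23194819×0.3989 = 0.092524
Scale to base peak (0.407339) = 100: 39.7 : 100.0 : 83.1 : 22.7

39.7 : 100.0 : 83.1 : 22.7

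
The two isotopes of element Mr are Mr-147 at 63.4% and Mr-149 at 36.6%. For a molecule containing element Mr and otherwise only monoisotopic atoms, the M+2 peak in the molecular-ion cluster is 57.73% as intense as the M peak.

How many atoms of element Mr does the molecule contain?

The M+2/M ratio from n Mr atoms is n · q/p = n · 0.366/0.634.
n = 0.5773 × 0.634/0.366 = 1.00 ≈ 1

1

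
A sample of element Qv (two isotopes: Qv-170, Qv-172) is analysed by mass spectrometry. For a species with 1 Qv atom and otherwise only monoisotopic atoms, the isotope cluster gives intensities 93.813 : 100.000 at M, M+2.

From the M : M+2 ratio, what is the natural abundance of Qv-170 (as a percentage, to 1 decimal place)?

48.4%

Let p = fractional abundance of Qv-170. I(M+2)/I(M) = [C(1,1)·p^0·(1−p)] / p^1 = 1·(1−p)/p = 100.000/93.813 = 1.0660
(1−p)/p = 1.0660/1 = 1.0660  ⇒  p = 1/(1 + 1.0660) = 0.4840
Qv-170: 48.4%, Qv-172: 51.6%.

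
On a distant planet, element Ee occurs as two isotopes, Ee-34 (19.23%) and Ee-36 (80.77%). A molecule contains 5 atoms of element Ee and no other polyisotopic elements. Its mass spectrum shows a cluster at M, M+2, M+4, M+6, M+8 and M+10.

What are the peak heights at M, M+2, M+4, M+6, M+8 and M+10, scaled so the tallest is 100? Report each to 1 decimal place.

0.1 : 1.3 : 11.3 : 47.6 : 100.0 : 84.0

The 5 Ee atoms are independent, so intensities follow the terms of (0.1923 + 0.8077)^5.
P(M) = 0.1923^5 = 0.000263
P(M+2) = 5 × 0.1923^4 × 0.8077^1 = 0.005523
P(M+4) = 10 × 0.1923^3 × 0.8077^2 = 0.046391
P(M+6) = 10 × 0.1923^2 × 0.8077^3 = 0.194854
P(M+8) = 5 × 0.1923^1 × 0.8077^4 = 0.409213
P(M+10) = 0.8077^5 = 0.343756
The M+8 peak is largest (0.409213); scaling to 100 gives 0.1 : 1.3 : 11.3 : 47.6 : 100.0 : 84.0.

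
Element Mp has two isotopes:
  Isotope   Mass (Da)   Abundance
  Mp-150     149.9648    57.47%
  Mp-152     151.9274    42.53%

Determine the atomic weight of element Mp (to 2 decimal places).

Weight each isotope mass by its fractional abundance: 0.5747 × 149.9648 + 0.4253 × 151.9274
= 86.18477 + 64.61472 = 150.79949 Da

150.80 Da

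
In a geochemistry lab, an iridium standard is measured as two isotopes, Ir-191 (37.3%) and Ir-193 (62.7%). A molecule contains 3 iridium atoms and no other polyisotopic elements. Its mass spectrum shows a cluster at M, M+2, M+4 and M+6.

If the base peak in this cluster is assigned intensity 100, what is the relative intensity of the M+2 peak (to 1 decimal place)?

Binomial terms of (0.373 + 0.627)^3: M 0.0519, M+2 0.2617, M+4 0.4399, M+6 0.2465 → M+4 is the base peak.
P(M+4) = C(3,2) × 0.373^1 × 0.627^2 = 3 × 0.3730 × 0.393129 = 0.439911 (base)
P(M+2) = C(3,1) × 0.373^2 × 0.627^1 = 3 × 0.139129 × 0.6270 = 0.261702
Relative intensity = 0.261702 / 0.439911 × 100 = 59.5

59.5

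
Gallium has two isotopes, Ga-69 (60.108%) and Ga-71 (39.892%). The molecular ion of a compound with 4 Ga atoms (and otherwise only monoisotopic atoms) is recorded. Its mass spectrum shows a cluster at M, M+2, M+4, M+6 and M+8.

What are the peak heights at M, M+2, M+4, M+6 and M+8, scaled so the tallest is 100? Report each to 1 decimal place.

The 4 Ga atoms are independent, so intensities follow the terms of (0.60108 + 0.39892)^4.
P(M) = 0.60108^4 = 0.130536
P(M+2) = 4 × 0.60108^3 × 0.39892^1 = 0.346531
P(M+4) = 6 × 0.60108^2 × 0.39892^2 = 0.344975
P(M+6) = 4 × 0.60108^1 × 0.39892^3 = 0.152633
P(M+8) = 0.39892^4 = 0.025325
The M+2 peak is largest (0.346531); scaling to 100 gives 37.7 : 100.0 : 99.6 : 44.0 : 7.3.

37.7 : 100.0 : 99.6 : 44.0 : 7.3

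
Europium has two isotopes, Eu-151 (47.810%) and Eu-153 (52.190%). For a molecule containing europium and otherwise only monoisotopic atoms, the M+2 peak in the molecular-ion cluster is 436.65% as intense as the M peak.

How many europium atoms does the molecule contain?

For n independent Eu atoms, I(M+2)/I(M) = n · (abundance Eu-153) / (abundance Eu-151) = n · 0.52190/0.47810.
n = 4.3665 × 0.47810/0.52190 = 4.00 ≈ 4

4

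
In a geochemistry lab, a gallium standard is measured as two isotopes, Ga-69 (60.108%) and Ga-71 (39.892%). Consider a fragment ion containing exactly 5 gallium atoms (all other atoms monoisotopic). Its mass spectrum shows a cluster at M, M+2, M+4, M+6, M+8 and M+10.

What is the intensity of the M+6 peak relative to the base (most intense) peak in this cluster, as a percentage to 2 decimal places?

Term probabilities: M 0.0785, M+2 0.2604, M+4 0.3456, M+6 0.2294, M+8 0.0761, M+10 0.0101. Base peak = M+4.
P(M+4) = C(5,2) × 0.60108^3 × 0.39892^2 = 10 × 0.2171685 × 0.15913717 = 0.345596 (base)
P(M+6) = C(5,3) × 0.60108^2 × 0.39892^3 = 10 × 0.36129717 × 0.063483 = 0.229362
Relative intensity = 0.229362 / 0.345596 × 100 = 66.37

66.37%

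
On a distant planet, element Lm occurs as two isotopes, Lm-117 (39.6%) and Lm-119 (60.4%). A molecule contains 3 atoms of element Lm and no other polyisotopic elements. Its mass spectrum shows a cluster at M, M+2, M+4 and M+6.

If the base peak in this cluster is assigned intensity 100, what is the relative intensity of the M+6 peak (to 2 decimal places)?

50.84

(0.396 + 0.604)^3 gives M 0.0621, M+2 0.2842, M+4 0.4334, M+6 0.2203; the largest is M+4.
P(M+4) = C(3,2) × 0.396^1 × 0.604^2 = 3 × 0.3960 × 0.364816 = 0.433401 (base)
P(M+6) = C(3,3) × 0.396^0 × 0.604^3 = 1 × 1.0000 × 0.22034886 = 0.220349
Relative intensity = 0.220349 / 0.433401 × 100 = 50.84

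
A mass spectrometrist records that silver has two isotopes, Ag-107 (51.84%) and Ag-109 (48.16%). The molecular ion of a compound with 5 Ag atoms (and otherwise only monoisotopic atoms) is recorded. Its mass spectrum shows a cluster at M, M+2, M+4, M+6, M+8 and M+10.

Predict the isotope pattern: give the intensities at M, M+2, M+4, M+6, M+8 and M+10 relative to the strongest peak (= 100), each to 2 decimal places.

11.59 : 53.82 : 100.00 : 92.90 : 43.15 : 8.02

Each Ag atom is independently Ag-107 (p = 0.5184) or Ag-109 (q = 0.4816); the cluster is the binomial expansion (p + q)^5.
P(M) = 0.5184^5 = 0.037439
P(M+2) = 5 × 0.5184^4 × 0.4816^1 = 0.173907
P(M+4) = 10 × 0.5184^3 × 0.4816^2 = 0.323123
P(M+6) = 10 × 0.5184^2 × 0.4816^3 = 0.300185
P(M+8) = 5 × 0.5184^1 × 0.4816^4 = 0.139438
P(M+10) = 0.4816^5 = 0.025908
The M+4 peak is largest (0.323123); scaling to 100 gives 11.59 : 53.82 : 100.00 : 92.90 : 43.15 : 8.02.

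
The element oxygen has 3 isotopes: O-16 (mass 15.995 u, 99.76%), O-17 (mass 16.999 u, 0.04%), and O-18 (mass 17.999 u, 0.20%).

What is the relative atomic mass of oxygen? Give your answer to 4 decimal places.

Average mass = Σ (abundance × isotope mass) = 0.9976 × 15.995 + 0.0004 × 16.999 + 0.0020 × 17.999
= 15.95661 + 0.00680 + 0.03600 = 15.99941 u

15.9994 u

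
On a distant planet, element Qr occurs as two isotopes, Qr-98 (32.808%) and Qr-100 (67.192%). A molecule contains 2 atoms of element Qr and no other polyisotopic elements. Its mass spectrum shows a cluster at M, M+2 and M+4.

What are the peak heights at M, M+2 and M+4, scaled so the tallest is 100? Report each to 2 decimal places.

Each Qr atom is independently Qr-98 (p = 0.32808) or Qr-100 (q = 0.67192); the cluster is the binomial expansion (p + q)^2.
P(M) = 0.32808^2 = 0.107636
P(M+2) = 2 × 0.32808^1 × 0.67192^1 = 0.440887
P(M+4) = 0.67192^2 = 0.451476
The M+4 peak is largest (0.451476); scaling to 100 gives 23.84 : 97.65 : 100.00.

23.84 : 97.65 : 100.00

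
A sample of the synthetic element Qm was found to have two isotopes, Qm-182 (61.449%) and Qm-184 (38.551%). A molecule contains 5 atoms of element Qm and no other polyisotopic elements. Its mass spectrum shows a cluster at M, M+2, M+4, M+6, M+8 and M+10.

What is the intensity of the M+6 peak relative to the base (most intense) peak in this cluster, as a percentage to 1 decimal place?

62.7%

Binomial terms of (0.61449 + 0.38551)^5: M 0.0876, M+2 0.2748, M+4 0.3448, M+6 0.2163, M+8 0.0679, M+10 0.0085 → M+4 is the base peak.
P(M+4) = C(5,2) × 0.61449^3 × 0.38551^2 = 10 × 0.23203017 × 0.14861796 = 0.344839 (base)
P(M+6) = C(5,3) × 0.61449^2 × 0.38551^3 = 10 × 0.37759796 × 0.05729371 = 0.216340
Relative intensity = 0.216340 / 0.344839 × 100 = 62.7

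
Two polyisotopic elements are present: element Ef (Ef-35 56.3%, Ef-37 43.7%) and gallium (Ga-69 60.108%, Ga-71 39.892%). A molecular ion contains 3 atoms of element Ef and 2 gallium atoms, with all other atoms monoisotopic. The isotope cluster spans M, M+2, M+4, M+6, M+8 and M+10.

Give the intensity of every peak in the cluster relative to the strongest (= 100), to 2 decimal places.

Element Ef pattern (n=3): 0.17845355 : 0.41554636 : 0.32254664 : 0.08345345
Gallium pattern (n=2): 0.36129717 : 0.47956567 : 0.15913717
Convolve the two distributions (both contribute in 2-u steps):
  M: 0.17845355×0.36129717 = 0.064475
  M+2: 0.17845355×0.47956567 + 0.41554636×0.36129717 = 0.235716
  M+4: 0.17845355×0.15913717 + 0.41554636×0.47956567 + 0.32254664×0.36129717 = 0.344216
  M+6: 0.41554636×0.15913717 + 0.32254664×0.47956567 + 0.08345345×0.36129717 = 0.250963
  M+8: 0.32254664×0.15913717 + 0.08345345×0.47956567 = 0.091351
  M+10: 0.08345345×0.15913717 = 0.013281
Scale to base peak (0.344216) = 100: 18.73 : 68.48 : 100.00 : 72.91 : 26.54 : 3.86

18.73 : 68.48 : 100.00 : 72.91 : 26.54 : 3.86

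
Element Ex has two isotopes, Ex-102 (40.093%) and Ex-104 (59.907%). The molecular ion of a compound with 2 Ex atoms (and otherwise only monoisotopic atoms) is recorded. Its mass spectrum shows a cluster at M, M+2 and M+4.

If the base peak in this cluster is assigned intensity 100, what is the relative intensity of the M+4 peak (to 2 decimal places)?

(0.40093 + 0.59907)^2 gives M 0.1607, M+2 0.4804, M+4 0.3589; the largest is M+2.
P(M+2) = C(2,1) × 0.40093^1 × 0.59907^1 = 2 × 0.40093 × 0.59907 = 0.480370 (base)
P(M+4) = C(2,2) × 0.40093^0 × 0.59907^2 = 1 × 1.0000 × 0.35888486 = 0.358885
Relative intensity = 0.358885 / 0.480370 × 100 = 74.71

74.71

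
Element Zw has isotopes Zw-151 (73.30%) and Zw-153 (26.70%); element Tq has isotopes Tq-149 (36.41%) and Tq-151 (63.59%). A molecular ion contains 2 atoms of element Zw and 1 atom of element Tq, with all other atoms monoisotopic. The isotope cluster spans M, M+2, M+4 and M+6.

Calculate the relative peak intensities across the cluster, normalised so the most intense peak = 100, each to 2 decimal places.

Element Zw pattern (n=2): 0.537289 : 0.391422 : 0.071289
Element Tq pattern (n=1): 0.3641 : 0.6359
Convolve the two distributions (both contribute in 2-u steps):
  M: 0.537289×0.3641 = 0.195627
  M+2: 0.537289×0.6359 + 0.391422×0.3641 = 0.484179
  M+4: 0.391422×0.6359 + 0.071289×0.3641 = 0.274862
  M+6: 0.071289×0.6359 = 0.045333
Scale to base peak (0.484179) = 100: 40.40 : 100.00 : 56.77 : 9.36

40.40 : 100.00 : 56.77 : 9.36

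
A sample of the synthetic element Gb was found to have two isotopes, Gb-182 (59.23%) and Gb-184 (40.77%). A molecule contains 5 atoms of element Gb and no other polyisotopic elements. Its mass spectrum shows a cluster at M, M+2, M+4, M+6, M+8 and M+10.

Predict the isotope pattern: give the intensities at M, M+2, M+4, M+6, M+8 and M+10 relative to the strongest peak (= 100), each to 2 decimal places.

21.11 : 72.64 : 100.00 : 68.83 : 23.69 : 3.26

Expanding (0.5923 + 0.4077)^5:
P(M) = 0.5923^5 = 0.072897
P(M+2) = 5 × 0.5923^4 × 0.4077^1 = 0.250887
P(M+4) = 10 × 0.5923^3 × 0.4077^2 = 0.345388
P(M+6) = 10 × 0.5923^2 × 0.4077^3 = 0.237742
P(M+8) = 5 × 0.5923^1 × 0.4077^4 = 0.081823
P(M+10) = 0.4077^5 = 0.011264
The M+4 peak is largest (0.345388); scaling to 100 gives 21.11 : 72.64 : 100.00 : 68.83 : 23.69 : 3.26.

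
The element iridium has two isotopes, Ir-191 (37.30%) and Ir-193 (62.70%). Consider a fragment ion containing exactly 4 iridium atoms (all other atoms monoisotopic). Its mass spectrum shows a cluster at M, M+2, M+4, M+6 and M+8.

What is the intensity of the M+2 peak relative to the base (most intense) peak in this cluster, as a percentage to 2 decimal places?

35.39%

Binomial terms of (0.3730 + 0.6270)^4: M 0.0194, M+2 0.1302, M+4 0.3282, M+6 0.3678, M+8 0.1546 → M+6 is the base peak.
P(M+6) = C(4,3) × 0.3730^1 × 0.6270^3 = 4 × 0.3730 × 0.24649188 = 0.367766 (base)
P(M+2) = C(4,1) × 0.3730^3 × 0.6270^1 = 4 × 0.05189512 × 0.6270 = 0.130153
Relative intensity = 0.130153 / 0.367766 × 100 = 35.39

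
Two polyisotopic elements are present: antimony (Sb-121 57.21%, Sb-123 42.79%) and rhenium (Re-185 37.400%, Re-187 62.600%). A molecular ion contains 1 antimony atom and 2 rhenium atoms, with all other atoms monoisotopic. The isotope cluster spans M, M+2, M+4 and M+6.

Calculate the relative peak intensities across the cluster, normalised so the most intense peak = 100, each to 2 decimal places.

18.85 : 77.20 : 100.00 : 39.50

Antimony pattern (n=1): 0.5721 : 0.4279
Rhenium pattern (n=2): 0.139876 : 0.468248 : 0.391876
Convolve the two distributions (both contribute in 2-u steps):
  M: 0.5721×0.139876 = 0.080023
  M+2: 0.5721×0.468248 + 0.4279×0.139876 = 0.327738
  M+4: 0.5721×0.391876 + 0.4279×0.468248 = 0.424556
  M+6: 0.4279×0.391876 = 0.167684
Scale to base peak (0.424556) = 100: 18.85 : 77.20 : 100.00 : 39.50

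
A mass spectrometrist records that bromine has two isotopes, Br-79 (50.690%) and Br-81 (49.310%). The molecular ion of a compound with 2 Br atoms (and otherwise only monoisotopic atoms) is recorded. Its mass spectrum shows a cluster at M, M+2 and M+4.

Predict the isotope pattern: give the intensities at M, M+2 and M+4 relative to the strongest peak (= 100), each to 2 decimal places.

51.40 : 100.00 : 48.64

The 2 Br atoms are independent, so intensities follow the terms of (0.50690 + 0.49310)^2.
P(M) = 0.50690^2 = 0.256948
P(M+2) = 2 × 0.50690^1 × 0.49310^1 = 0.499905
P(M+4) = 0.49310^2 = 0.243148
The M+2 peak is largest (0.499905); scaling to 100 gives 51.40 : 100.00 : 48.64.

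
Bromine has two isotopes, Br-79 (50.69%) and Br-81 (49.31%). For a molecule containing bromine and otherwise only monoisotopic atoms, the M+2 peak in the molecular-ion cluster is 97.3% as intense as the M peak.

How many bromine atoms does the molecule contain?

1

With n Br atoms, P(M+2)/P(M) = C(n,1)·p^(n−1)q / p^n = n·q/p = n · 0.4931/0.5069.
n = 0.973 × 0.5069/0.4931 = 1.00 ≈ 1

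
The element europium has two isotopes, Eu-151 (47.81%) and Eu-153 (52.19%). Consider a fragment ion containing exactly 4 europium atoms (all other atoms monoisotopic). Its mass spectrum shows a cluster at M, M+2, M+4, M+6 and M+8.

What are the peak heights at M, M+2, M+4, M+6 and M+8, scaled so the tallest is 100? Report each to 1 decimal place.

Each Eu atom is independently Eu-151 (p = 0.4781) or Eu-153 (q = 0.5219); the cluster is the binomial expansion (p + q)^4.
P(M) = 0.4781^4 = 0.052249
P(M+2) = 4 × 0.4781^3 × 0.5219^1 = 0.228141
P(M+4) = 6 × 0.4781^2 × 0.5219^2 = 0.373563
P(M+6) = 4 × 0.4781^1 × 0.5219^3 = 0.271857
P(M+8) = 0.5219^4 = 0.074191
The M+4 peak is largest (0.373563); scaling to 100 gives 14.0 : 61.1 : 100.0 : 72.8 : 19.9.

14.0 : 61.1 : 100.0 : 72.8 : 19.9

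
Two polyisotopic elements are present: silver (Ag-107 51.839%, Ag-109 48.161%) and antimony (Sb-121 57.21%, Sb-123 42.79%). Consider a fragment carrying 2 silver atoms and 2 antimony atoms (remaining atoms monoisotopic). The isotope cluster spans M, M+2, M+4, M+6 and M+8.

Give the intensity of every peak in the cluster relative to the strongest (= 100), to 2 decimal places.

23.80 : 79.82 : 100.00 : 55.46 : 11.49

Silver pattern (n=2): 0.26872819 : 0.49932362 : 0.23194819
Antimony pattern (n=2): 0.32729841 : 0.48960318 : 0.18309841
Convolve the two distributions (both contribute in 2-u steps):
  M: 0.26872819×0.32729841 = 0.087954
  M+2: 0.26872819×0.48960318 + 0.49932362×0.32729841 = 0.294998
  M+4: 0.26872819×0.18309841 + 0.49932362×0.48960318 + 0.23194819×0.32729841 = 0.369590
  M+6: 0.49932362×0.18309841 + 0.23194819×0.48960318 = 0.204988
  M+8: 0.23194819×0.18309841 = 0.042469
Scale to base peak (0.369590) = 100: 23.80 : 79.82 : 100.00 : 55.46 : 11.49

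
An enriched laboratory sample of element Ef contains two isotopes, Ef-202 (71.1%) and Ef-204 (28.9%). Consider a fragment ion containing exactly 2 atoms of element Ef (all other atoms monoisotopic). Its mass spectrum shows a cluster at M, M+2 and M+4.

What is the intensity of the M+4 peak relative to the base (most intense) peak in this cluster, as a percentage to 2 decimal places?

Binomial terms of (0.711 + 0.289)^2: M 0.5055, M+2 0.4110, M+4 0.0835 → M is the base peak.
P(M) = C(2,0) × 0.711^2 × 0.289^0 = 1 × 0.505521 × 1.0000 = 0.505521 (base)
P(M+4) = C(2,2) × 0.711^0 × 0.289^2 = 1 × 1.0000 × 0.083521 = 0.083521
Relative intensity = 0.083521 / 0.505521 × 100 = 16.52

16.52%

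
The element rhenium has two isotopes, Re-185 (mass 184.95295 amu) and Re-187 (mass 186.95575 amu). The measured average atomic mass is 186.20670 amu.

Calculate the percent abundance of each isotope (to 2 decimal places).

Re-185: 37.40%, Re-187: 62.60%

With x = fraction of Re-185 (so Re-187 is 1 − x):
184.95295·x + 186.95575·(1 − x) = 186.20670
(184.95295 − 186.95575)·x = 186.20670 − 186.95575
x = -0.74905 / -2.00280 = 0.37400 → 37.40% Re-185, 62.60% Re-187.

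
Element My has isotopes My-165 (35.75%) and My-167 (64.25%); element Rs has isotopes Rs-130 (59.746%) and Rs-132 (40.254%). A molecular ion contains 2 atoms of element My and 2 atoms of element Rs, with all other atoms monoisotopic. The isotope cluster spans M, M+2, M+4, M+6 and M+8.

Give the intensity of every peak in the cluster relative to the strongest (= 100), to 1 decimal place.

11.7 : 58.0 : 100.0 : 70.2 : 17.2

Element My pattern (n=2): 0.12780625 : 0.4593875 : 0.41280625
Element Rs pattern (n=2): 0.35695845 : 0.4810031 : 0.16203845
Convolve the two distributions (both contribute in 2-u steps):
  M: 0.12780625×0.35695845 = 0.045622
  M+2: 0.12780625×0.4810031 + 0.4593875×0.35695845 = 0.225457
  M+4: 0.12780625×0.16203845 + 0.4593875×0.4810031 + 0.41280625×0.35695845 = 0.389031
  M+6: 0.4593875×0.16203845 + 0.41280625×0.4810031 = 0.273000
  M+8: 0.41280625×0.16203845 = 0.066890
Scale to base peak (0.389031) = 100: 11.7 : 58.0 : 100.0 : 70.2 : 17.2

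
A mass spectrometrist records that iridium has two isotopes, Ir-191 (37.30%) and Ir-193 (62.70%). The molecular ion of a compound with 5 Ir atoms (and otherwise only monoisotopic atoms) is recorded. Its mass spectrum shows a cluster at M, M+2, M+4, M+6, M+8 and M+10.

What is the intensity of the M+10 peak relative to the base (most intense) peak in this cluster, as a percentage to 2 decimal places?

Binomial terms of (0.3730 + 0.6270)^5: M 0.0072, M+2 0.0607, M+4 0.2040, M+6 0.3429, M+8 0.2882, M+10 0.0969 → M+6 is the base peak.
P(M+6) = C(5,3) × 0.3730^2 × 0.6270^3 = 10 × 0.139129 × 0.24649188 = 0.342942 (base)
P(M+10) = C(5,5) × 0.3730^0 × 0.6270^5 = 1 × 1.0000 × 0.09690311 = 0.096903
Relative intensity = 0.096903 / 0.342942 × 100 = 28.26

28.26%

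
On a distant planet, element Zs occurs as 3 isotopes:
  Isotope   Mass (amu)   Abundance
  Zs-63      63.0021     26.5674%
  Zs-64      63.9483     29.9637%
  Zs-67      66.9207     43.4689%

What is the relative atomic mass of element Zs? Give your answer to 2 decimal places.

64.99 amu

Ar = Σ fᵢ·mᵢ = 0.265674 × 63.0021 + 0.299637 × 63.9483 + 0.434689 × 66.9207
= 16.73802 + 19.16128 + 29.08969 = 64.98899 amu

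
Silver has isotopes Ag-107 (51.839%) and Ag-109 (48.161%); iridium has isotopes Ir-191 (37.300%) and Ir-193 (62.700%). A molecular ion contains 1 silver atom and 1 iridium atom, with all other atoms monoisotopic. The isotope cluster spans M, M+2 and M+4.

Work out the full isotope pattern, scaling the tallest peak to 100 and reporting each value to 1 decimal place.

38.3 : 100.0 : 59.8

Silver pattern (n=1): 0.51839 : 0.48161
Iridium pattern (n=1): 0.3730 : 0.6270
Convolve the two distributions (both contribute in 2-u steps):
  M: 0.51839×0.3730 = 0.193359
  M+2: 0.51839×0.6270 + 0.48161×0.3730 = 0.504671
  M+4: 0.48161×0.6270 = 0.301969
Scale to base peak (0.504671) = 100: 38.3 : 100.0 : 59.8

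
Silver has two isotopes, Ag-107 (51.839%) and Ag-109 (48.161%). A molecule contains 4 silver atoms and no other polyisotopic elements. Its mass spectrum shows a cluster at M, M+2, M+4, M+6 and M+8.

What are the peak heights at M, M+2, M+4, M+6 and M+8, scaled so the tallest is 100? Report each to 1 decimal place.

19.3 : 71.8 : 100.0 : 61.9 : 14.4

The 4 Ag atoms are independent, so intensities follow the terms of (0.51839 + 0.48161)^4.
P(M) = 0.51839^4 = 0.072215
P(M+2) = 4 × 0.51839^3 × 0.48161^1 = 0.268365
P(M+4) = 6 × 0.51839^2 × 0.48161^2 = 0.373986
P(M+6) = 4 × 0.51839^1 × 0.48161^3 = 0.231634
P(M+8) = 0.48161^4 = 0.053800
The M+4 peak is largest (0.373986); scaling to 100 gives 19.3 : 71.8 : 100.0 : 61.9 : 14.4.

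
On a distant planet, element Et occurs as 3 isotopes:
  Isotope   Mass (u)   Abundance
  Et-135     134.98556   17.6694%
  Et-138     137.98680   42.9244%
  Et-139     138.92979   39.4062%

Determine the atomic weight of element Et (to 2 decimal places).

Ar = Σ fᵢ·mᵢ = 0.176694 × 134.98556 + 0.429244 × 137.98680 + 0.394062 × 138.92979
= 23.851139 + 59.230006 + 54.746951 = 137.828096 u

137.83 u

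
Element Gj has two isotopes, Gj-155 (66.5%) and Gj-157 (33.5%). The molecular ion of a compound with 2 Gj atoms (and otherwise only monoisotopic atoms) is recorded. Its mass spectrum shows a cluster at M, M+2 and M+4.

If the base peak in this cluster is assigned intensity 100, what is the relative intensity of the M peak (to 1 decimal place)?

99.3

(0.665 + 0.335)^2 gives M 0.4422, M+2 0.4456, M+4 0.1122; the largest is M+2.
P(M+2) = C(2,1) × 0.665^1 × 0.335^1 = 2 × 0.6650 × 0.3350 = 0.445550 (base)
P(M) = C(2,0) × 0.665^2 × 0.335^0 = 1 × 0.442225 × 1.0000 = 0.442225
Relative intensity = 0.442225 / 0.445550 × 100 = 99.3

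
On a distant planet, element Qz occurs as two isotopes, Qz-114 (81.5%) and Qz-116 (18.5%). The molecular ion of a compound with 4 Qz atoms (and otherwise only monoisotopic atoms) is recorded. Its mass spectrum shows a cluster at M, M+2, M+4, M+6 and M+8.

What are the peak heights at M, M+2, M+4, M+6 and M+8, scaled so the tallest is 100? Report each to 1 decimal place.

100.0 : 90.8 : 30.9 : 4.7 : 0.3

Each Qz atom is independently Qz-114 (p = 0.815) or Qz-116 (q = 0.185); the cluster is the binomial expansion (p + q)^4.
P(M) = 0.815^4 = 0.441195
P(M+2) = 4 × 0.815^3 × 0.185^1 = 0.400594
P(M+4) = 6 × 0.815^2 × 0.185^2 = 0.136399
P(M+6) = 4 × 0.815^1 × 0.185^3 = 0.020641
P(M+8) = 0.185^4 = 0.001171
The M peak is largest (0.441195); scaling to 100 gives 100.0 : 90.8 : 30.9 : 4.7 : 0.3.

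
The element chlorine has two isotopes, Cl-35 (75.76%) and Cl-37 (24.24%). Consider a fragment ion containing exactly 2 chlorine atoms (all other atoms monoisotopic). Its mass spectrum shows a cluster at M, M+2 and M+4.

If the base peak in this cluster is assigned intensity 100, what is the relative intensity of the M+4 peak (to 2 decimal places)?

Binomial terms of (0.7576 + 0.2424)^2: M 0.5740, M+2 0.3673, M+4 0.0588 → M is the base peak.
P(M) = C(2,0) × 0.7576^2 × 0.2424^0 = 1 × 0.57395776 × 1.0000 = 0.573958 (base)
P(M+4) = C(2,2) × 0.7576^0 × 0.2424^2 = 1 × 1.0000 × 0.05875776 = 0.058758
Relative intensity = 0.058758 / 0.573958 × 100 = 10.24

10.24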